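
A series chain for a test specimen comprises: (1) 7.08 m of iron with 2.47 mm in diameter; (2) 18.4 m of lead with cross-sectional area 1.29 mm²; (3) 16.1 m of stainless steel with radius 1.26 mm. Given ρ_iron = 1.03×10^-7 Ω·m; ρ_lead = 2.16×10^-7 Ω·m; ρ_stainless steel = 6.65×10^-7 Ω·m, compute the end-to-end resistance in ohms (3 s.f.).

Seg 1: A = π(d/2)² = π(1.2350e-03 m)² = 4.792e-06 m²
R_1 = (1.03×10^-7)(7.08)/(4.792e-06) = 0.1522 Ω
Seg 2: A = 1.29 mm² = 1.290e-06 m²
R_2 = (2.16×10^-7)(18.4)/(1.290e-06) = 3.081 Ω
Seg 3: A = πr² = π(1.2600e-03 m)² = 4.988e-06 m²
R_3 = (6.65×10^-7)(16.1)/(4.988e-06) = 2.147 Ω
R_total = R_1 + R_2 + R_3 = 5.38 Ω

5.38 Ω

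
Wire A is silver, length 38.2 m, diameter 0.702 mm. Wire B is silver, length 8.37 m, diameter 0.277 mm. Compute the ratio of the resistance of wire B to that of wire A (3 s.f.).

R ∝ ρL/d², so R_B/R_A = (L_B/L_A) × (d_A/d_B)²
= (8.37/38.2) × (0.702/0.277)² = 1.41

1.41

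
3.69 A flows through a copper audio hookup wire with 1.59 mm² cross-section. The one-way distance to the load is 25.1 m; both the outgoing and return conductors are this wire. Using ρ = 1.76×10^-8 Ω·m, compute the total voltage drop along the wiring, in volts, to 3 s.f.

2.05 V

A = 1.59 mm² = 1.590e-06 m²
Total conductor length (both ways) L = 2 × 25.1 = 50.2 m
R = ρL/A = (1.76×10^-8)(50.2)/(1.590e-06) = 0.5557 Ω
V = IR = 3.69 × 0.5557 = 2.05 V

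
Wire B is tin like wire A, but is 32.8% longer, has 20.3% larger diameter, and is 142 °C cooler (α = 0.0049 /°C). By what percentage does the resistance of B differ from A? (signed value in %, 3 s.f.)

-72.1%

R ∝ ρL/d² with ρ ∝ (1+αΔT), so R_B/R_A = (1 + 32.8/100) × (1 + 20.3/100)⁻² × (1 − 0.0049×142)
= 1.328 × 0.691 × 0.3042 = 0.2791
(R_B − R_A)/R_A = 0.2791 − 1 = -72.1%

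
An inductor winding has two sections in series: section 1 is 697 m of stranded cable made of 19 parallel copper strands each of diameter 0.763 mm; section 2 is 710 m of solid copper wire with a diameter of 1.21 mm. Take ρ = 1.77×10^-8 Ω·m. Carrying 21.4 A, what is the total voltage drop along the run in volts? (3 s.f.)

264 V

Section 1: A_strand = π(3.8150e-04)² = 4.572e-07 m²; R₁ = ρL/(N·A_s) = (1.77×10^-8)(697)/(19×4.572e-07) = 1.42 Ω
Section 2: A = π(d/2)² = π(6.0500e-04 m)² = 1.150e-06 m²
R₂ = (1.77×10^-8)(710)/(1.150e-06) = 10.93 Ω
R = R₁ + R₂ = 12.35 Ω
V = IR = 21.4 × 12.35 = 264 V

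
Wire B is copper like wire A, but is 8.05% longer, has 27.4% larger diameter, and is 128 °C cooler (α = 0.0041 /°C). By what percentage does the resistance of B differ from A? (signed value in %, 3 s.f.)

-68.4%

R ∝ ρL/d² with ρ ∝ (1+αΔT), so R_B/R_A = (1 + 8.05/100) × (1 + 27.4/100)⁻² × (1 − 0.0041×128)
= 1.081 × 0.6161 × 0.4752 = 0.3164
(R_B − R_A)/R_A = 0.3164 − 1 = -68.4%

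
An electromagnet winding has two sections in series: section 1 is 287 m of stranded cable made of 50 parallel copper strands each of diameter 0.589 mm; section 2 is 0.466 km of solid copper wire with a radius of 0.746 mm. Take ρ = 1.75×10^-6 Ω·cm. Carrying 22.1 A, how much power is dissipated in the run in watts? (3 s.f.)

2460 W

ρ = 1.75×10^-6 Ω·cm = 1.75×10^-8 Ω·m
Section 1: A_strand = π(2.9450e-04)² = 2.725e-07 m²; R₁ = ρL/(N·A_s) = (1.75×10^-8)(287)/(50×2.725e-07) = 0.3687 Ω
Section 2: A = πr² = π(7.4600e-04 m)² = 1.748e-06 m²
R₂ = (1.75×10^-8)(466)/(1.748e-06) = 4.664 Ω
R = R₁ + R₂ = 5.033 Ω
P = I²R = (22.1)² × 5.033 = 2460 W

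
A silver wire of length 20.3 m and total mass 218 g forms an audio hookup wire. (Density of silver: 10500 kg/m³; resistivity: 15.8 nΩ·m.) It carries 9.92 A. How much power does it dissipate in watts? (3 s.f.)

ρ = 15.8 nΩ·m = 1.58×10^-8 Ω·m
A = m/(density·L) = 0.218/(10500×20.3) = 1.0228e-06 m²
R = ρL/A = (1.58×10^-8)(20.3)/(1.0228e-06) = 0.3136 Ω
P = I²R = (9.92)² × 0.3136 = 30.9 W

30.9 W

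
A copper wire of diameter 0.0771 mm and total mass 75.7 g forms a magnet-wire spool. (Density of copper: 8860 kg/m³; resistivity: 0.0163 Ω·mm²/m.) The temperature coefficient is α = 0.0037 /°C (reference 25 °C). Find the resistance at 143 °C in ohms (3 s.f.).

ρ = 0.0163 Ω·mm²/m = 1.63×10^-8 Ω·m
A = π(d/2)² = π(3.8550e-05 m)² = 4.6687e-09 m²
L = m/(density·A) = 0.0757/(8860×4.6687e-09) = 1830 m
R = ρL/A = (1.63×10^-8)(1830)/(4.6687e-09) = 6389 Ω
R(143 °C) = 6389 × (1 + 0.0037×118) = 9180 Ω

9180 Ω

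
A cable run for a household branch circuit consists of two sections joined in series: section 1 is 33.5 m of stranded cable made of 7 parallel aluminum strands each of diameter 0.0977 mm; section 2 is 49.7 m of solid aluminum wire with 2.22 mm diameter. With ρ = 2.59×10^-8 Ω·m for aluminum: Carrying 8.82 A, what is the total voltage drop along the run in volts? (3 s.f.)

Section 1: A_strand = π(4.8850e-05)² = 7.497e-09 m²; R₁ = ρL/(N·A_s) = (2.59×10^-8)(33.5)/(7×7.497e-09) = 16.53 Ω
Section 2: A = π(d/2)² = π(1.1100e-03 m)² = 3.871e-06 m²
R₂ = (2.59×10^-8)(49.7)/(3.871e-06) = 0.3326 Ω
R = R₁ + R₂ = 16.87 Ω
V = IR = 8.82 × 16.87 = 149 V

149 V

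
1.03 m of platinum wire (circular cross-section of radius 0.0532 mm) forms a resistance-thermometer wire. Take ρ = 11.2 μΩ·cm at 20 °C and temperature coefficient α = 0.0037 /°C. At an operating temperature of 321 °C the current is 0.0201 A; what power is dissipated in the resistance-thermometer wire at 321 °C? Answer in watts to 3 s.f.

ρ = 11.2 μΩ·cm = 1.12×10^-7 Ω·m
A = πr² = π(5.3200e-05 m)² = 8.891e-09 m²
R₍20₎ = ρL/A = (1.12×10^-7)(1.03)/(8.891e-09) = 12.97 Ω
R₍321₎ = R₍20₎(1 + αΔT) = 12.97 × (1 + 0.0037×301) = 27.42 Ω
P = I²R = (0.0201)² × 27.42 = 0.0111 W

0.0111 W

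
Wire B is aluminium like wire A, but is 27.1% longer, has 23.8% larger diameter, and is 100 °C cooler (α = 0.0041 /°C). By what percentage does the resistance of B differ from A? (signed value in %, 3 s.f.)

-51.1%

R ∝ ρL/d² with ρ ∝ (1+αΔT), so R_B/R_A = (1 + 27.1/100) × (1 + 23.8/100)⁻² × (1 − 0.0041×100)
= 1.271 × 0.6525 × 0.59 = 0.4893
(R_B − R_A)/R_A = 0.4893 − 1 = -51.1%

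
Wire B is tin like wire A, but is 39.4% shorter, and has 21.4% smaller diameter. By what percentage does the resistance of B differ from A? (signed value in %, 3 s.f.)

R ∝ L/d², so R_B/R_A = (1 − 39.4/100) × (1 − 21.4/100)⁻²
= 0.606 × 1.619 = 0.9809
(R_B − R_A)/R_A = 0.9809 − 1 = -1.91%

-1.91%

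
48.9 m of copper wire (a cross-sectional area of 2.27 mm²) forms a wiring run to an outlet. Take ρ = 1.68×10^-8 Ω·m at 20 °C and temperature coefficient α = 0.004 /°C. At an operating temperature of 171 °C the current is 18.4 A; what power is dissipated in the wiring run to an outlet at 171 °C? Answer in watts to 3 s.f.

197 W

A = 2.27 mm² = 2.270e-06 m²
R₍20₎ = ρL/A = (1.68×10^-8)(48.9)/(2.270e-06) = 0.3619 Ω
R₍171₎ = R₍20₎(1 + αΔT) = 0.3619 × (1 + 0.004×151) = 0.5805 Ω
P = I²R = (18.4)² × 0.5805 = 197 W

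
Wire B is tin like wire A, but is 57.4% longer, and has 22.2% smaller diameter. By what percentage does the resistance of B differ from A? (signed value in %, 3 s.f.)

160%

R ∝ L/d², so R_B/R_A = (1 + 57.4/100) × (1 − 22.2/100)⁻²
= 1.574 × 1.652 = 2.6
(R_B − R_A)/R_A = 2.6 − 1 = 160%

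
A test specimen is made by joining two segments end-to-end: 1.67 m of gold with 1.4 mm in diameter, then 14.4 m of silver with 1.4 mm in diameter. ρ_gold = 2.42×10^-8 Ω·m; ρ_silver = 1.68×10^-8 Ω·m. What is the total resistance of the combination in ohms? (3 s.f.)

0.183 Ω

Segment 1: A = π(d/2)² = π(7.0000e-04 m)² = 1.539e-06 m²
R₁ = ρL/A = (2.42×10^-8)(1.67)/(1.539e-06) = 0.02625 Ω
R₂ = (1.68×10^-8)(14.4)/(1.539e-06) = 0.1572 Ω
R = R₁ + R₂ = 0.183 Ω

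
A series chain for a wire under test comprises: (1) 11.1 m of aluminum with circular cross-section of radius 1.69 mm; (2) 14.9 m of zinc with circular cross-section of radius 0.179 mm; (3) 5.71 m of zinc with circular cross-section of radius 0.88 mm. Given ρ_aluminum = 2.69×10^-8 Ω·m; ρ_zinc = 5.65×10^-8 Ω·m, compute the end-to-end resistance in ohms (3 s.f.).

Seg 1: A = πr² = π(1.6900e-03 m)² = 8.973e-06 m²
R_1 = (2.69×10^-8)(11.1)/(8.973e-06) = 0.03328 Ω
Seg 2: A = πr² = π(1.7900e-04 m)² = 1.007e-07 m²
R_2 = (5.65×10^-8)(14.9)/(1.007e-07) = 8.363 Ω
Seg 3: A = πr² = π(8.8000e-04 m)² = 2.433e-06 m²
R_3 = (5.65×10^-8)(5.71)/(2.433e-06) = 0.1326 Ω
R_total = R_1 + R_2 + R_3 = 8.53 Ω

8.53 Ω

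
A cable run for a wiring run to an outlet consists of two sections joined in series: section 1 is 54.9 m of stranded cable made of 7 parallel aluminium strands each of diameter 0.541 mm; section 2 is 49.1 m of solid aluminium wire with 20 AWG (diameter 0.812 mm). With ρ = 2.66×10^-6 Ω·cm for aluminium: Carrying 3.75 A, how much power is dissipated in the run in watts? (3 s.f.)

ρ = 2.66×10^-6 Ω·cm = 2.66×10^-8 Ω·m
Section 1: A_strand = π(2.7050e-04)² = 2.299e-07 m²; R₁ = ρL/(N·A_s) = (2.66×10^-8)(54.9)/(7×2.299e-07) = 0.9076 Ω
Section 2: A = π(0.812/2 mm)² = π(4.0600e-04 m)² = 5.178e-07 m²
R₂ = (2.66×10^-8)(49.1)/(5.178e-07) = 2.522 Ω
R = R₁ + R₂ = 3.43 Ω
P = I²R = (3.75)² × 3.43 = 48.2 W

48.2 W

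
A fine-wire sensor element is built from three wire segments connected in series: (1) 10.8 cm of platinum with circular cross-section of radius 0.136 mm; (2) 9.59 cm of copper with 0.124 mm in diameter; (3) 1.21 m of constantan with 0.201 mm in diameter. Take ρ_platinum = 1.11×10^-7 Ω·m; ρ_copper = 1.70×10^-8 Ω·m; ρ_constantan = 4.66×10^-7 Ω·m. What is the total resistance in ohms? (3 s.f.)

18.1 Ω

Seg 1: A = πr² = π(1.3600e-04 m)² = 5.811e-08 m²
R_1 = (1.11×10^-7)(0.108)/(5.811e-08) = 0.2063 Ω
Seg 2: A = π(d/2)² = π(6.2000e-05 m)² = 1.208e-08 m²
R_2 = (1.70×10^-8)(0.0959)/(1.208e-08) = 0.135 Ω
Seg 3: A = π(d/2)² = π(1.0050e-04 m)² = 3.173e-08 m²
R_3 = (4.66×10^-7)(1.21)/(3.173e-08) = 17.77 Ω
R_total = R_1 + R_2 + R_3 = 18.1 Ω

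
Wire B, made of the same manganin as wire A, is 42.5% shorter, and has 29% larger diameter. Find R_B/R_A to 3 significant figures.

R ∝ L/d², so R_B/R_A = (1 − 42.5/100) × (1 + 29/100)⁻²
= 0.575 × 0.6009 = 0.346

0.346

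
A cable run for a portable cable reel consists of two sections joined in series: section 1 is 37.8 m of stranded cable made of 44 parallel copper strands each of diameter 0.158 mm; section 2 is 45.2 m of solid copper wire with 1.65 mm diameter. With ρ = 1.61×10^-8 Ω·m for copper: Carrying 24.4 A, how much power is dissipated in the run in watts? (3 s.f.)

623 W

Section 1: A_strand = π(7.9000e-05)² = 1.961e-08 m²; R₁ = ρL/(N·A_s) = (1.61×10^-8)(37.8)/(44×1.961e-08) = 0.7054 Ω
Section 2: A = π(d/2)² = π(8.2500e-04 m)² = 2.138e-06 m²
R₂ = (1.61×10^-8)(45.2)/(2.138e-06) = 0.3403 Ω
R = R₁ + R₂ = 1.046 Ω
P = I²R = (24.4)² × 1.046 = 623 W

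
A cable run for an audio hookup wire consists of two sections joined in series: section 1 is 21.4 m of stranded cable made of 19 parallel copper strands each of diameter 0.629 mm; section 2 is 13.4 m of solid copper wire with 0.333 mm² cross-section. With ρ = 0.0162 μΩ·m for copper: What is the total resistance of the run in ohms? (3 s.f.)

ρ = 0.0162 μΩ·m = 1.62×10^-8 Ω·m
Section 1: A_strand = π(3.1450e-04)² = 3.107e-07 m²; R₁ = ρL/(N·A_s) = (1.62×10^-8)(21.4)/(19×3.107e-07) = 0.05872 Ω
Section 2: A = 0.333 mm² = 3.330e-07 m²
R₂ = (1.62×10^-8)(13.4)/(3.330e-07) = 0.6519 Ω
R = R₁ + R₂ = 0.711 Ω

0.711 Ω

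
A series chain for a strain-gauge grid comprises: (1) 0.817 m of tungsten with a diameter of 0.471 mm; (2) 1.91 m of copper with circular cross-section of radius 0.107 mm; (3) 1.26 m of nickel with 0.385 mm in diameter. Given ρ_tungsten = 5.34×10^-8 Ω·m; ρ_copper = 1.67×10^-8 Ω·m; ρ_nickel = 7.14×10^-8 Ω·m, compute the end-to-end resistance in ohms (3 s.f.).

Seg 1: A = π(d/2)² = π(2.3550e-04 m)² = 1.742e-07 m²
R_1 = (5.34×10^-8)(0.817)/(1.742e-07) = 0.2504 Ω
Seg 2: A = πr² = π(1.0700e-04 m)² = 3.597e-08 m²
R_2 = (1.67×10^-8)(1.91)/(3.597e-08) = 0.8868 Ω
Seg 3: A = π(d/2)² = π(1.9250e-04 m)² = 1.164e-07 m²
R_3 = (7.14×10^-8)(1.26)/(1.164e-07) = 0.7728 Ω
R_total = R_1 + R_2 + R_3 = 1.91 Ω

1.91 Ω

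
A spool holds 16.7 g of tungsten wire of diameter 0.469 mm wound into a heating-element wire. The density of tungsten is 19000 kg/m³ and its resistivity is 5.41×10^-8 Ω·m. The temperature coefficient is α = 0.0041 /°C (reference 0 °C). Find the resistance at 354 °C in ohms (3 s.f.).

3.91 Ω

A = π(d/2)² = π(2.3450e-04 m)² = 1.7276e-07 m²
L = m/(density·A) = 0.0167/(19000×1.7276e-07) = 5.088 m
R = ρL/A = (5.41×10^-8)(5.088)/(1.7276e-07) = 1.593 Ω
R(354 °C) = 1.593 × (1 + 0.0041×354) = 3.91 Ω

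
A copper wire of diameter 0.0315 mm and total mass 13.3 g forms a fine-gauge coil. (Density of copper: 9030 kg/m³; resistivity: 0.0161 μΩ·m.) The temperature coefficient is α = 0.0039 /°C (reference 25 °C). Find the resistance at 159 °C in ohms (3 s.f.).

59500 Ω

ρ = 0.0161 μΩ·m = 1.61×10^-8 Ω·m
A = π(d/2)² = π(1.5750e-05 m)² = 7.7931e-10 m²
L = m/(density·A) = 0.0133/(9030×7.7931e-10) = 1890 m
R = ρL/A = (1.61×10^-8)(1890)/(7.7931e-10) = 39050 Ω
R(159 °C) = 39050 × (1 + 0.0039×134) = 59500 Ω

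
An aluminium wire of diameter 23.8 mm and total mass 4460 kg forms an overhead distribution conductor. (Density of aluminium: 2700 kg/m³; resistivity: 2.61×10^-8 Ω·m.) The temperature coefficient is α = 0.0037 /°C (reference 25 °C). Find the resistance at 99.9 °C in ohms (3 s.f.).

A = π(d/2)² = π(1.1900e-02 m)² = 4.4488e-04 m²
L = m/(density·A) = 4460/(2700×4.4488e-04) = 3713 m
R = ρL/A = (2.61×10^-8)(3713)/(4.4488e-04) = 0.2178 Ω
R(99.9 °C) = 0.2178 × (1 + 0.0037×74.9) = 0.278 Ω

0.278 Ω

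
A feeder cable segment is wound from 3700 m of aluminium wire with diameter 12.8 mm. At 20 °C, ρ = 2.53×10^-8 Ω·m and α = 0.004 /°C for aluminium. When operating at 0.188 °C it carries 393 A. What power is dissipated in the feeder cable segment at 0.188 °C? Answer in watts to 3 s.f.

1.03×10^5 W

A = π(d/2)² = π(6.4000e-03 m)² = 1.287e-04 m²
R₍20₎ = ρL/A = (2.53×10^-8)(3700)/(1.287e-04) = 0.7275 Ω
R₍0.188₎ = R₍20₎(1 + αΔT) = 0.7275 × (1 + 0.004×-19.8) = 0.6698 Ω
P = I²R = (393)² × 0.6698 = 1.03×10^5 W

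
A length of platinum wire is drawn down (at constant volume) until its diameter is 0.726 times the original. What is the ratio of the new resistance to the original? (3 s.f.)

Volume constant ⇒ L' = L/r² with r = 0.726. R' = ρL'/A' = ρ(L/r²)/(πr²d₀²/4) = R/r⁴.
Factor = 3.60

3.60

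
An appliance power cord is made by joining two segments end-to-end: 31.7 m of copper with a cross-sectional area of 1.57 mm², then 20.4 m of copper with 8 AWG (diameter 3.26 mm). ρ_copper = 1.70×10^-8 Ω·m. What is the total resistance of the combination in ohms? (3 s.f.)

Segment 1: A = 1.57 mm² = 1.570e-06 m²
R₁ = ρL/A = (1.70×10^-8)(31.7)/(1.570e-06) = 0.3432 Ω
Segment 2: A = π(3.26/2 mm)² = π(1.6300e-03 m)² = 8.347e-06 m²
R₂ = (1.70×10^-8)(20.4)/(8.347e-06) = 0.04155 Ω
R = R₁ + R₂ = 0.385 Ω

0.385 Ω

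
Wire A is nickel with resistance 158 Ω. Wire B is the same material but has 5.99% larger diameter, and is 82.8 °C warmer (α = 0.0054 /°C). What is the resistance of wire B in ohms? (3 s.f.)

204 Ω

R ∝ ρL/d² with ρ ∝ (1+αΔT), so R_B/R_A = (1 + 5.99/100)⁻² × (1 + 0.0054×82.8)
= 0.8902 × 1.447 = 1.288
R_B = 1.288 × 158 = 204 Ω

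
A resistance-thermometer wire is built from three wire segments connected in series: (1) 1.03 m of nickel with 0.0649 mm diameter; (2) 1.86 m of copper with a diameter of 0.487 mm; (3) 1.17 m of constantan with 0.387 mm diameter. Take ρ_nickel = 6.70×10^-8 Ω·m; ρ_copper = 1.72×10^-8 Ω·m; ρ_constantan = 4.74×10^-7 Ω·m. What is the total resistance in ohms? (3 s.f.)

25.7 Ω

Seg 1: A = π(d/2)² = π(3.2450e-05 m)² = 3.308e-09 m²
R_1 = (6.70×10^-8)(1.03)/(3.308e-09) = 20.86 Ω
Seg 2: A = π(d/2)² = π(2.4350e-04 m)² = 1.863e-07 m²
R_2 = (1.72×10^-8)(1.86)/(1.863e-07) = 0.1717 Ω
Seg 3: A = π(d/2)² = π(1.9350e-04 m)² = 1.176e-07 m²
R_3 = (4.74×10^-7)(1.17)/(1.176e-07) = 4.715 Ω
R_total = R_1 + R_2 + R_3 = 25.7 Ω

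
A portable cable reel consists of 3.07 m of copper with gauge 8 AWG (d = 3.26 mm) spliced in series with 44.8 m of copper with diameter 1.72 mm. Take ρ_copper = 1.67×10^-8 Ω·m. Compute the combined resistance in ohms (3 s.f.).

Segment 1: A = π(3.26/2 mm)² = π(1.6300e-03 m)² = 8.347e-06 m²
R₁ = ρL/A = (1.67×10^-8)(3.07)/(8.347e-06) = 0.006142 Ω
Segment 2: A = π(d/2)² = π(8.6000e-04 m)² = 2.324e-06 m²
R₂ = (1.67×10^-8)(44.8)/(2.324e-06) = 0.322 Ω
R = R₁ + R₂ = 0.328 Ω

0.328 Ω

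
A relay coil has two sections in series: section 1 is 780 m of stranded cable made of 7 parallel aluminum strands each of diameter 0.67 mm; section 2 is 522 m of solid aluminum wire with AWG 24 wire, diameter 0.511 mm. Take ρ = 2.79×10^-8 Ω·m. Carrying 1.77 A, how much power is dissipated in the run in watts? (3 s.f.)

Section 1: A_strand = π(3.3500e-04)² = 3.526e-07 m²; R₁ = ρL/(N·A_s) = (2.79×10^-8)(780)/(7×3.526e-07) = 8.818 Ω
Section 2: A = π(0.511/2 mm)² = π(2.5550e-04 m)² = 2.051e-07 m²
R₂ = (2.79×10^-8)(522)/(2.051e-07) = 71.01 Ω
R = R₁ + R₂ = 79.83 Ω
P = I²R = (1.77)² × 79.83 = 250 W

250 W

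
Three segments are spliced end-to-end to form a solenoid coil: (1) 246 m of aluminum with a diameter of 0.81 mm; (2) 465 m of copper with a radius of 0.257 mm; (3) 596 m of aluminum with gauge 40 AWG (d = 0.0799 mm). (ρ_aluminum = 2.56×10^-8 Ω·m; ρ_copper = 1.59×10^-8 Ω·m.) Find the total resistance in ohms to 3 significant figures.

Seg 1: A = π(d/2)² = π(4.0500e-04 m)² = 5.153e-07 m²
R_1 = (2.56×10^-8)(246)/(5.153e-07) = 12.22 Ω
Seg 2: A = πr² = π(2.5700e-04 m)² = 2.075e-07 m²
R_2 = (1.59×10^-8)(465)/(2.075e-07) = 35.63 Ω
Seg 3: A = π(0.0799/2 mm)² = π(3.9950e-05 m)² = 5.014e-09 m²
R_3 = (2.56×10^-8)(596)/(5.014e-09) = 3043 Ω
R_total = R_1 + R_2 + R_3 = 3090 Ω

3090 Ω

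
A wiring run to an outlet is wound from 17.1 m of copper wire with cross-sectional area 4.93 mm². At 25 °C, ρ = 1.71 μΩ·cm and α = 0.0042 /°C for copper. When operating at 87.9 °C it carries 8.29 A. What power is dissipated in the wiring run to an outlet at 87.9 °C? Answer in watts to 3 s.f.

ρ = 1.71 μΩ·cm = 1.71×10^-8 Ω·m
A = 4.93 mm² = 4.930e-06 m²
R₍25₎ = ρL/A = (1.71×10^-8)(17.1)/(4.930e-06) = 0.05931 Ω
R₍87.9₎ = R₍25₎(1 + αΔT) = 0.05931 × (1 + 0.0042×62.9) = 0.07498 Ω
P = I²R = (8.29)² × 0.07498 = 5.15 W

5.15 W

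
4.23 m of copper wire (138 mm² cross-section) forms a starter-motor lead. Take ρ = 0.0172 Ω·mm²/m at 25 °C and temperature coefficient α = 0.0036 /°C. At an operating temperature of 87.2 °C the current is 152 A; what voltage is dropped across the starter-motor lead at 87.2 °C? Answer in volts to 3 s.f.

0.0981 V

ρ = 0.0172 Ω·mm²/m = 1.72×10^-8 Ω·m
A = 138 mm² = 1.380e-04 m²
R₍25₎ = ρL/A = (1.72×10^-8)(4.23)/(1.380e-04) = 5.272×10^-4 Ω
R₍87.2₎ = R₍25₎(1 + αΔT) = 5.272×10^-4 × (1 + 0.0036×62.2) = 6.453×10^-4 Ω
V = IR = 152 × 6.453×10^-4 = 0.0981 V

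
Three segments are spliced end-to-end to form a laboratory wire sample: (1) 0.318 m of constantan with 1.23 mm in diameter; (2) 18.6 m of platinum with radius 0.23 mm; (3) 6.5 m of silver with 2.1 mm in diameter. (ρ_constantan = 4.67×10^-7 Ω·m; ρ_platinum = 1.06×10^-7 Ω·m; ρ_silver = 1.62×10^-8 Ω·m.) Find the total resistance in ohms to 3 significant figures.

12.0 Ω

Seg 1: A = π(d/2)² = π(6.1500e-04 m)² = 1.188e-06 m²
R_1 = (4.67×10^-7)(0.318)/(1.188e-06) = 0.125 Ω
Seg 2: A = πr² = π(2.3000e-04 m)² = 1.662e-07 m²
R_2 = (1.06×10^-7)(18.6)/(1.662e-07) = 11.86 Ω
Seg 3: A = π(d/2)² = π(1.0500e-03 m)² = 3.464e-06 m²
R_3 = (1.62×10^-8)(6.5)/(3.464e-06) = 0.0304 Ω
R_total = R_1 + R_2 + R_3 = 12.0 Ω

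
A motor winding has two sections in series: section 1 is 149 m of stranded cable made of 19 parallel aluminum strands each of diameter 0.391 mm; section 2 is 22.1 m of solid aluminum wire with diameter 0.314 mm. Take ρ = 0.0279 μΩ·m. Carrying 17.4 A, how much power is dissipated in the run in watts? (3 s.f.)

2960 W

ρ = 0.0279 μΩ·m = 2.79×10^-8 Ω·m
Section 1: A_strand = π(1.9550e-04)² = 1.201e-07 m²; R₁ = ρL/(N·A_s) = (2.79×10^-8)(149)/(19×1.201e-07) = 1.822 Ω
Section 2: A = π(d/2)² = π(1.5700e-04 m)² = 7.744e-08 m²
R₂ = (2.79×10^-8)(22.1)/(7.744e-08) = 7.962 Ω
R = R₁ + R₂ = 9.785 Ω
P = I²R = (17.4)² × 9.785 = 2960 W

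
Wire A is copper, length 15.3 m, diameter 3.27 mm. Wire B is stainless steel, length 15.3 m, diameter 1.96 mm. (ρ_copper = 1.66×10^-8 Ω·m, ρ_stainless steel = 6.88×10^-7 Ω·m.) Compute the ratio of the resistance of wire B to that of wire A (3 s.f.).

115

R ∝ ρL/d², so R_B/R_A = (ρ_B/ρ_A) × (d_A/d_B)²
= (6.88×10^-7/1.66×10^-8) × (3.27/1.96)² = 115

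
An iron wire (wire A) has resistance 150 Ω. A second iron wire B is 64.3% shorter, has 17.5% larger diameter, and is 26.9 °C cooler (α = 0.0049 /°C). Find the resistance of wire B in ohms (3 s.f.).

R ∝ ρL/d² with ρ ∝ (1+αΔT), so R_B/R_A = (1 − 64.3/100) × (1 + 17.5/100)⁻² × (1 − 0.0049×26.9)
= 0.357 × 0.7243 × 0.8682 = 0.2245
R_B = 0.2245 × 150 = 33.7 Ω

33.7 Ω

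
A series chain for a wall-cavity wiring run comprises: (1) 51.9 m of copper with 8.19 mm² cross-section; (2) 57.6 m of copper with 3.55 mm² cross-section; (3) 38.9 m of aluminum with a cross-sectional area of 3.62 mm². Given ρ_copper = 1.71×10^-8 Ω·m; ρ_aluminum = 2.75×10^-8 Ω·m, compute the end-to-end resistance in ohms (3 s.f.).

Seg 1: A = 8.19 mm² = 8.190e-06 m²
R_1 = (1.71×10^-8)(51.9)/(8.190e-06) = 0.1084 Ω
Seg 2: A = 3.55 mm² = 3.550e-06 m²
R_2 = (1.71×10^-8)(57.6)/(3.550e-06) = 0.2775 Ω
Seg 3: A = 3.62 mm² = 3.620e-06 m²
R_3 = (2.75×10^-8)(38.9)/(3.620e-06) = 0.2955 Ω
R_total = R_1 + R_2 + R_3 = 0.681 Ω

0.681 Ω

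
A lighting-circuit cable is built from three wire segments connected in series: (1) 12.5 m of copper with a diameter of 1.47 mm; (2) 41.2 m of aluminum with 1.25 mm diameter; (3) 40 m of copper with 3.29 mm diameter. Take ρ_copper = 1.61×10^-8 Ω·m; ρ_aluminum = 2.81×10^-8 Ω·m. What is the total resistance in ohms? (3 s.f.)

1.14 Ω

Seg 1: A = π(d/2)² = π(7.3500e-04 m)² = 1.697e-06 m²
R_1 = (1.61×10^-8)(12.5)/(1.697e-06) = 0.1186 Ω
Seg 2: A = π(d/2)² = π(6.2500e-04 m)² = 1.227e-06 m²
R_2 = (2.81×10^-8)(41.2)/(1.227e-06) = 0.9434 Ω
Seg 3: A = π(d/2)² = π(1.6450e-03 m)² = 8.501e-06 m²
R_3 = (1.61×10^-8)(40)/(8.501e-06) = 0.07575 Ω
R_total = R_1 + R_2 + R_3 = 1.14 Ω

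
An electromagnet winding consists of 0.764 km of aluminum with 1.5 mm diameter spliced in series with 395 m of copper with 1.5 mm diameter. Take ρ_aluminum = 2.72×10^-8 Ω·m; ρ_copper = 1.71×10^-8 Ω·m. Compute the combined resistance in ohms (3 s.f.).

Segment 1: A = π(d/2)² = π(7.5000e-04 m)² = 1.767e-06 m²
R₁ = ρL/A = (2.72×10^-8)(764)/(1.767e-06) = 11.76 Ω
R₂ = (1.71×10^-8)(395)/(1.767e-06) = 3.822 Ω
R = R₁ + R₂ = 15.6 Ω

15.6 Ω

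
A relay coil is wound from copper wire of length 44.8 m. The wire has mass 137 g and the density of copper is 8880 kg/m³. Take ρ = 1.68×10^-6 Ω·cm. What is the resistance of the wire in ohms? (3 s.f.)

ρ = 1.68×10^-6 Ω·cm = 1.68×10^-8 Ω·m
A = m/(density·L) = 0.137/(8880×44.8) = 3.4437e-07 m²
R = ρL/A = (1.68×10^-8)(44.8)/(3.4437e-07) = 2.19 Ω

2.19 Ω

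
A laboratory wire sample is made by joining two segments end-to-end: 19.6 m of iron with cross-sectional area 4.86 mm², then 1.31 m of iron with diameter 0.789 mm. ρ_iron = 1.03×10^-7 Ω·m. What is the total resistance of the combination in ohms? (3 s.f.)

Segment 1: A = 4.86 mm² = 4.860e-06 m²
R₁ = ρL/A = (1.03×10^-7)(19.6)/(4.860e-06) = 0.4154 Ω
Segment 2: A = π(d/2)² = π(3.9450e-04 m)² = 4.889e-07 m²
R₂ = (1.03×10^-7)(1.31)/(4.889e-07) = 0.276 Ω
R = R₁ + R₂ = 0.691 Ω

0.691 Ω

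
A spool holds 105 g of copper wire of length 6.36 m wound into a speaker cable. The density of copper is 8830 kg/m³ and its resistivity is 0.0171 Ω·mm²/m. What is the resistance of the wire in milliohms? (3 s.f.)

ρ = 0.0171 Ω·mm²/m = 1.71×10^-8 Ω·m
A = m/(density·L) = 0.105/(8830×6.36) = 1.8697e-06 m²
R = ρL/A = (1.71×10^-8)(6.36)/(1.8697e-06) = 58.2 mΩ

58.2 mΩ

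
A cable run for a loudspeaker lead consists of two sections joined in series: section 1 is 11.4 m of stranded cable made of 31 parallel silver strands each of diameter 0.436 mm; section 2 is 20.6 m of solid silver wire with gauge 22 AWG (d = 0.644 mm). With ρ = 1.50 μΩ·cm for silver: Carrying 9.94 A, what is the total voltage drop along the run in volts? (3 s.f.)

9.80 V

ρ = 1.50 μΩ·cm = 1.50×10^-8 Ω·m
Section 1: A_strand = π(2.1800e-04)² = 1.493e-07 m²; R₁ = ρL/(N·A_s) = (1.50×10^-8)(11.4)/(31×1.493e-07) = 0.03695 Ω
Section 2: A = π(0.644/2 mm)² = π(3.2200e-04 m)² = 3.257e-07 m²
R₂ = (1.50×10^-8)(20.6)/(3.257e-07) = 0.9486 Ω
R = R₁ + R₂ = 0.9856 Ω
V = IR = 9.94 × 0.9856 = 9.80 V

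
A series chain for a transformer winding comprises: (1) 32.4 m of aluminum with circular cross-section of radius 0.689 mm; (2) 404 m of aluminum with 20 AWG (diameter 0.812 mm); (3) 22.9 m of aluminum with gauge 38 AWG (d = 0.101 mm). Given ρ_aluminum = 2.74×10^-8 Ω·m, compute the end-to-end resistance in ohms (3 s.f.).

100 Ω

Seg 1: A = πr² = π(6.8900e-04 m)² = 1.491e-06 m²
R_1 = (2.74×10^-8)(32.4)/(1.491e-06) = 0.5953 Ω
Seg 2: A = π(0.812/2 mm)² = π(4.0600e-04 m)² = 5.178e-07 m²
R_2 = (2.74×10^-8)(404)/(5.178e-07) = 21.38 Ω
Seg 3: A = π(0.101/2 mm)² = π(5.0500e-05 m)² = 8.012e-09 m²
R_3 = (2.74×10^-8)(22.9)/(8.012e-09) = 78.32 Ω
R_total = R_1 + R_2 + R_3 = 100 Ω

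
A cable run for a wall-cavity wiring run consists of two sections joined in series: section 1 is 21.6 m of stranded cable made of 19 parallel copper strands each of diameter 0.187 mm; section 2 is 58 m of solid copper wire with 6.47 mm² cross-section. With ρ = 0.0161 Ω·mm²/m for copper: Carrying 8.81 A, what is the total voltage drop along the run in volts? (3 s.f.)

7.14 V

ρ = 0.0161 Ω·mm²/m = 1.61×10^-8 Ω·m
Section 1: A_strand = π(9.3500e-05)² = 2.746e-08 m²; R₁ = ρL/(N·A_s) = (1.61×10^-8)(21.6)/(19×2.746e-08) = 0.6664 Ω
Section 2: A = 6.47 mm² = 6.470e-06 m²
R₂ = (1.61×10^-8)(58)/(6.470e-06) = 0.1443 Ω
R = R₁ + R₂ = 0.8108 Ω
V = IR = 8.81 × 0.8108 = 7.14 V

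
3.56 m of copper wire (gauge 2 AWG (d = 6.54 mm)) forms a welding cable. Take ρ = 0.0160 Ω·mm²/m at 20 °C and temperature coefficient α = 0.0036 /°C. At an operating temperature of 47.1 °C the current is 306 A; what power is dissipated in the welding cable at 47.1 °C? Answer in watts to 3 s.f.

174 W

ρ = 0.0160 Ω·mm²/m = 1.60×10^-8 Ω·m
A = π(6.54/2 mm)² = π(3.2700e-03 m)² = 3.359e-05 m²
R₍20₎ = ρL/A = (1.60×10^-8)(3.56)/(3.359e-05) = 0.001696 Ω
R₍47.1₎ = R₍20₎(1 + αΔT) = 0.001696 × (1 + 0.0036×27.1) = 0.001861 Ω
P = I²R = (306)² × 0.001861 = 174 W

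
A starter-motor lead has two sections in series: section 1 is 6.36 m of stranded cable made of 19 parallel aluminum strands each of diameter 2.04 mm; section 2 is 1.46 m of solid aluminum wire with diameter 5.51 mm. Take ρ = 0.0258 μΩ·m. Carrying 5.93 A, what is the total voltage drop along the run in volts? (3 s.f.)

0.0250 V

ρ = 0.0258 μΩ·m = 2.58×10^-8 Ω·m
Section 1: A_strand = π(1.0200e-03)² = 3.269e-06 m²; R₁ = ρL/(N·A_s) = (2.58×10^-8)(6.36)/(19×3.269e-06) = 0.002642 Ω
Section 2: A = π(d/2)² = π(2.7550e-03 m)² = 2.384e-05 m²
R₂ = (2.58×10^-8)(1.46)/(2.384e-05) = 0.00158 Ω
R = R₁ + R₂ = 0.004222 Ω
V = IR = 5.93 × 0.004222 = 0.0250 V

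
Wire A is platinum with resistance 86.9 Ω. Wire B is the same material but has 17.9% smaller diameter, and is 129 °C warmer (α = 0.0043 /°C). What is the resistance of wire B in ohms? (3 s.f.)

R ∝ ρL/d² with ρ ∝ (1+αΔT), so R_B/R_A = (1 − 17.9/100)⁻² × (1 + 0.0043×129)
= 1.484 × 1.555 = 2.307
R_B = 2.307 × 86.9 = 200 Ω

200 Ω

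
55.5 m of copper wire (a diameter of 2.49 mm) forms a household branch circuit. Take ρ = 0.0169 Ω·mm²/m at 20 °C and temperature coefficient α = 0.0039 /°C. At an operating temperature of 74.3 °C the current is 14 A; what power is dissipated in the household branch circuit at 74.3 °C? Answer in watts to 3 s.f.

45.7 W

ρ = 0.0169 Ω·mm²/m = 1.69×10^-8 Ω·m
A = π(d/2)² = π(1.2450e-03 m)² = 4.870e-06 m²
R₍20₎ = ρL/A = (1.69×10^-8)(55.5)/(4.870e-06) = 0.1926 Ω
R₍74.3₎ = R₍20₎(1 + αΔT) = 0.1926 × (1 + 0.0039×54.3) = 0.2334 Ω
P = I²R = (14)² × 0.2334 = 45.7 W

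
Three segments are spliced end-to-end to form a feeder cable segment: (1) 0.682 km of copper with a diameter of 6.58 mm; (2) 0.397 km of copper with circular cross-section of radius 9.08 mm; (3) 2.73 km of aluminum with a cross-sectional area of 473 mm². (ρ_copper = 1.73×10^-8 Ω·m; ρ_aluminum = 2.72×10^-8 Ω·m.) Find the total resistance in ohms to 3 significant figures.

Seg 1: A = π(d/2)² = π(3.2900e-03 m)² = 3.400e-05 m²
R_1 = (1.73×10^-8)(682)/(3.400e-05) = 0.347 Ω
Seg 2: A = πr² = π(9.0800e-03 m)² = 2.590e-04 m²
R_2 = (1.73×10^-8)(397)/(2.590e-04) = 0.02652 Ω
Seg 3: A = 473 mm² = 4.730e-04 m²
R_3 = (2.72×10^-8)(2730)/(4.730e-04) = 0.157 Ω
R_total = R_1 + R_2 + R_3 = 0.530 Ω

0.530 Ω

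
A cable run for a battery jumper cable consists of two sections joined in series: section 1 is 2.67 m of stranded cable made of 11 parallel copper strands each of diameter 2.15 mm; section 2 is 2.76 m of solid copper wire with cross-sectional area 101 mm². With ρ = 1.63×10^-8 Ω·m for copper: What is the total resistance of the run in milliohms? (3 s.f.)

1.54 mΩ

Section 1: A_strand = π(1.0750e-03)² = 3.631e-06 m²; R₁ = ρL/(N·A_s) = (1.63×10^-8)(2.67)/(11×3.631e-06) = 0.00109 Ω
Section 2: A = 101 mm² = 1.010e-04 m²
R₂ = (1.63×10^-8)(2.76)/(1.010e-04) = 4.454×10^-4 Ω
R = R₁ + R₂ = 1.54 mΩ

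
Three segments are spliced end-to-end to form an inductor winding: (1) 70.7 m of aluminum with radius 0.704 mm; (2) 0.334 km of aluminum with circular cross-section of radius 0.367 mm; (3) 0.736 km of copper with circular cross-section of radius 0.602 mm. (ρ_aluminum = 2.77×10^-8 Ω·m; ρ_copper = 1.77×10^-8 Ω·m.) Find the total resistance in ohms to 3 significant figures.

Seg 1: A = πr² = π(7.0400e-04 m)² = 1.557e-06 m²
R_1 = (2.77×10^-8)(70.7)/(1.557e-06) = 1.258 Ω
Seg 2: A = πr² = π(3.6700e-04 m)² = 4.231e-07 m²
R_2 = (2.77×10^-8)(334)/(4.231e-07) = 21.86 Ω
Seg 3: A = πr² = π(6.0200e-04 m)² = 1.139e-06 m²
R_3 = (1.77×10^-8)(736)/(1.139e-06) = 11.44 Ω
R_total = R_1 + R_2 + R_3 = 34.6 Ω

34.6 Ω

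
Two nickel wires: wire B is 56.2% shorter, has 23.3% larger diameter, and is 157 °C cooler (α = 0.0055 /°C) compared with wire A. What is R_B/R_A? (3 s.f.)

0.0393

R ∝ ρL/d² with ρ ∝ (1+αΔT), so R_B/R_A = (1 − 56.2/100) × (1 + 23.3/100)⁻² × (1 − 0.0055×157)
= 0.438 × 0.6578 × 0.1365 = 0.0393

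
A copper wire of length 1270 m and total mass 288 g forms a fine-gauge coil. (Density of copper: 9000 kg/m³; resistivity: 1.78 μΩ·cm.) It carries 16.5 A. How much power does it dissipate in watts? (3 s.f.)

2.44×10^5 W

ρ = 1.78 μΩ·cm = 1.78×10^-8 Ω·m
A = m/(density·L) = 0.288/(9000×1270) = 2.5197e-08 m²
R = ρL/A = (1.78×10^-8)(1270)/(2.5197e-08) = 897.2 Ω
P = I²R = (16.5)² × 897.2 = 2.44×10^5 W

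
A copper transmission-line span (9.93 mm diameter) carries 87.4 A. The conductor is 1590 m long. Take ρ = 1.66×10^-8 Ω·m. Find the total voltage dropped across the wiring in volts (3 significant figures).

29.8 V

A = π(d/2)² = π(4.9650e-03 m)² = 7.744e-05 m²
R = ρL/A = (1.66×10^-8)(1590)/(7.744e-05) = 0.3408 Ω
V = IR = 87.4 × 0.3408 = 29.8 V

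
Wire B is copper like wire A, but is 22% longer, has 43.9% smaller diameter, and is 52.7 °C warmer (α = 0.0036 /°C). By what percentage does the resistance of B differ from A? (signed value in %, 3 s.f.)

361%

R ∝ ρL/d² with ρ ∝ (1+αΔT), so R_B/R_A = (1 + 22/100) × (1 − 43.9/100)⁻² × (1 + 0.0036×52.7)
= 1.22 × 3.177 × 1.19 = 4.612
(R_B − R_A)/R_A = 4.612 − 1 = 361%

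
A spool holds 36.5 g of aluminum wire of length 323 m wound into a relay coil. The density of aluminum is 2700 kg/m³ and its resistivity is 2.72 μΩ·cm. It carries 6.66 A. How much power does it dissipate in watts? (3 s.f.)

ρ = 2.72 μΩ·cm = 2.72×10^-8 Ω·m
A = m/(density·L) = 0.0365/(2700×323) = 4.1853e-08 m²
R = ρL/A = (2.72×10^-8)(323)/(4.1853e-08) = 209.9 Ω
P = I²R = (6.66)² × 209.9 = 9310 W

9310 W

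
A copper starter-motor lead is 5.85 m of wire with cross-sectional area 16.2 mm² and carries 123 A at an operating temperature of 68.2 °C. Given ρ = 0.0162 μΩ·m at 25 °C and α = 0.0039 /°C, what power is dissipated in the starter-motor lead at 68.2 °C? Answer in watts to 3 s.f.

103 W

ρ = 0.0162 μΩ·m = 1.62×10^-8 Ω·m
A = 16.2 mm² = 1.620e-05 m²
R₍25₎ = ρL/A = (1.62×10^-8)(5.85)/(1.620e-05) = 0.00585 Ω
R₍68.2₎ = R₍25₎(1 + αΔT) = 0.00585 × (1 + 0.0039×43.2) = 0.006836 Ω
P = I²R = (123)² × 0.006836 = 103 W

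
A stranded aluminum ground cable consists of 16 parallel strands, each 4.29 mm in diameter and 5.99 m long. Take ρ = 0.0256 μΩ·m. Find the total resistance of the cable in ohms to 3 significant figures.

ρ = 0.0256 μΩ·m = 2.56×10^-8 Ω·m
A_strand = π(2.1450e-03 m)² = 1.445e-05 m²
R_strand = ρL/A = (2.56×10^-8)(5.99)/(1.445e-05) = 0.01061 Ω
R_total = R_strand/N = 0.01061/16 = 6.63×10^-4 Ω

6.63×10^-4 Ω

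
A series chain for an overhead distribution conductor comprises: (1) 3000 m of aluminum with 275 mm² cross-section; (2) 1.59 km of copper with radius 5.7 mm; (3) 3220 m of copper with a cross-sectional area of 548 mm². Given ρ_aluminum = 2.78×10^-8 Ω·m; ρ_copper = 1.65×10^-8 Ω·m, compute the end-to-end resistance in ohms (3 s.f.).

0.657 Ω

Seg 1: A = 275 mm² = 2.750e-04 m²
R_1 = (2.78×10^-8)(3000)/(2.750e-04) = 0.3033 Ω
Seg 2: A = πr² = π(5.7000e-03 m)² = 1.021e-04 m²
R_2 = (1.65×10^-8)(1590)/(1.021e-04) = 0.257 Ω
Seg 3: A = 548 mm² = 5.480e-04 m²
R_3 = (1.65×10^-8)(3220)/(5.480e-04) = 0.09695 Ω
R_total = R_1 + R_2 + R_3 = 0.657 Ω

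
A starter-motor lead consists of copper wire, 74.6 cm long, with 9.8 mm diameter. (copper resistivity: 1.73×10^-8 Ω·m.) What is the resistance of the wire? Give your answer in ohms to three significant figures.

1.71×10^-4 Ω

A = π(d/2)² = π(4.9000e-03 m)² = 7.543e-05 m²
R = ρL/A = (1.73×10^-8)(0.746 m)/(7.543e-05 m²) = 1.71×10^-4 Ω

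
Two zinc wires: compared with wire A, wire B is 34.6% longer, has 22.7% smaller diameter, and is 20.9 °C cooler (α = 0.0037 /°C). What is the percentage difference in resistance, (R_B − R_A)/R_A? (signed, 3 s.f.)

108%

R ∝ ρL/d² with ρ ∝ (1+αΔT), so R_B/R_A = (1 + 34.6/100) × (1 − 22.7/100)⁻² × (1 − 0.0037×20.9)
= 1.346 × 1.674 × 0.9227 = 2.078
(R_B − R_A)/R_A = 2.078 − 1 = 108%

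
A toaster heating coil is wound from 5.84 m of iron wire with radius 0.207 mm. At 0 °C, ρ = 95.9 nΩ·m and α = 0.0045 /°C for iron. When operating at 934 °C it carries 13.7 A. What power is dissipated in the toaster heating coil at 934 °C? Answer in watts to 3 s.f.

ρ = 95.9 nΩ·m = 9.59×10^-8 Ω·m
A = πr² = π(2.0700e-04 m)² = 1.346e-07 m²
R₍0₎ = ρL/A = (9.59×10^-8)(5.84)/(1.346e-07) = 4.16 Ω
R₍934₎ = R₍0₎(1 + αΔT) = 4.16 × (1 + 0.0045×934) = 21.65 Ω
P = I²R = (13.7)² × 21.65 = 4060 W

4060 W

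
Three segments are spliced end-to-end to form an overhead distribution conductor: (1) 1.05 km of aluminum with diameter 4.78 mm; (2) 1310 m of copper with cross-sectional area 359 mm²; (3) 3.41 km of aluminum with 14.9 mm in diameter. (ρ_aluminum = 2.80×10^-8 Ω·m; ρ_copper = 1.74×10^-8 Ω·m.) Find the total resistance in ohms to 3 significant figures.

2.25 Ω

Seg 1: A = π(d/2)² = π(2.3900e-03 m)² = 1.795e-05 m²
R_1 = (2.80×10^-8)(1050)/(1.795e-05) = 1.638 Ω
Seg 2: A = 359 mm² = 3.590e-04 m²
R_2 = (1.74×10^-8)(1310)/(3.590e-04) = 0.06349 Ω
Seg 3: A = π(d/2)² = π(7.4500e-03 m)² = 1.744e-04 m²
R_3 = (2.80×10^-8)(3410)/(1.744e-04) = 0.5476 Ω
R_total = R_1 + R_2 + R_3 = 2.25 Ω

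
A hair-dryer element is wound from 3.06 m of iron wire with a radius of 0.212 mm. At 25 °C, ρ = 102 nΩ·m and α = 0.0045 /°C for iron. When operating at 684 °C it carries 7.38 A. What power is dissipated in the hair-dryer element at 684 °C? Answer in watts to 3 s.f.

ρ = 102 nΩ·m = 1.02×10^-7 Ω·m
A = πr² = π(2.1200e-04 m)² = 1.412e-07 m²
R₍25₎ = ρL/A = (1.02×10^-7)(3.06)/(1.412e-07) = 2.211 Ω
R₍684₎ = R₍25₎(1 + αΔT) = 2.211 × (1 + 0.0045×659) = 8.766 Ω
P = I²R = (7.38)² × 8.766 = 477 W

477 W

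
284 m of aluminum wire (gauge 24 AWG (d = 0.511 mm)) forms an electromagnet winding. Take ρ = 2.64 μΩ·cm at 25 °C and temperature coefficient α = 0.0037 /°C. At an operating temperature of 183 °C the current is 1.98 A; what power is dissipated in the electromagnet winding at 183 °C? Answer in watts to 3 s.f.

227 W

ρ = 2.64 μΩ·cm = 2.64×10^-8 Ω·m
A = π(0.511/2 mm)² = π(2.5550e-04 m)² = 2.051e-07 m²
R₍25₎ = ρL/A = (2.64×10^-8)(284)/(2.051e-07) = 36.56 Ω
R₍183₎ = R₍25₎(1 + αΔT) = 36.56 × (1 + 0.0037×158) = 57.93 Ω
P = I²R = (1.98)² × 57.93 = 227 W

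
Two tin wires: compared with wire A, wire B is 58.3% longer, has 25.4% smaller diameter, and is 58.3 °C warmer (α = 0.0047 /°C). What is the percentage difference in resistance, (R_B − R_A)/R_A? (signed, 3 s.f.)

262%

R ∝ ρL/d² with ρ ∝ (1+αΔT), so R_B/R_A = (1 + 58.3/100) × (1 − 25.4/100)⁻² × (1 + 0.0047×58.3)
= 1.583 × 1.797 × 1.274 = 3.624
(R_B − R_A)/R_A = 3.624 − 1 = 262%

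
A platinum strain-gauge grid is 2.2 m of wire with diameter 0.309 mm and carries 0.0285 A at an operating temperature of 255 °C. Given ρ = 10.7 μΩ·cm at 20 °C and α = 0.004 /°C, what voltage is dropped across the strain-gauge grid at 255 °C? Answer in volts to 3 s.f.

ρ = 10.7 μΩ·cm = 1.07×10^-7 Ω·m
A = π(d/2)² = π(1.5450e-04 m)² = 7.499e-08 m²
R₍20₎ = ρL/A = (1.07×10^-7)(2.2)/(7.499e-08) = 3.139 Ω
R₍255₎ = R₍20₎(1 + αΔT) = 3.139 × (1 + 0.004×235) = 6.09 Ω
V = IR = 0.0285 × 6.09 = 0.174 V

0.174 V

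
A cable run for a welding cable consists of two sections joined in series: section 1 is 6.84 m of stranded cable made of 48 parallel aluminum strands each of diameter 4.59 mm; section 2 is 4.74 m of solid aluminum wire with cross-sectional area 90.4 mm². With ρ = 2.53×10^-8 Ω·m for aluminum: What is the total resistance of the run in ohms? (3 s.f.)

0.00154 Ω

Section 1: A_strand = π(2.2950e-03)² = 1.655e-05 m²; R₁ = ρL/(N·A_s) = (2.53×10^-8)(6.84)/(48×1.655e-05) = 2.179×10^-4 Ω
Section 2: A = 90.4 mm² = 9.040e-05 m²
R₂ = (2.53×10^-8)(4.74)/(9.040e-05) = 0.001327 Ω
R = R₁ + R₂ = 0.00154 Ω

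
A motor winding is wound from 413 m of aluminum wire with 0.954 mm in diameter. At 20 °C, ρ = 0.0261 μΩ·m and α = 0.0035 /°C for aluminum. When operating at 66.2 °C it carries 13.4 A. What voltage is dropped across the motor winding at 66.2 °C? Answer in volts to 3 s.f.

235 V

ρ = 0.0261 μΩ·m = 2.61×10^-8 Ω·m
A = π(d/2)² = π(4.7700e-04 m)² = 7.148e-07 m²
R₍20₎ = ρL/A = (2.61×10^-8)(413)/(7.148e-07) = 15.08 Ω
R₍66.2₎ = R₍20₎(1 + αΔT) = 15.08 × (1 + 0.0035×46.2) = 17.52 Ω
V = IR = 13.4 × 17.52 = 235 V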